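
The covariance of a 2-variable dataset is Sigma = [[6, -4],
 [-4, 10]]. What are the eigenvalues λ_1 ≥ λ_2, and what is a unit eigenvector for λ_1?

Step 1 — characteristic polynomial of 2×2 Sigma:
  det(Sigma - λI) = λ² - trace · λ + det = 0.
  trace = 6 + 10 = 16, det = 6·10 - (-4)² = 44.
Step 2 — discriminant:
  Δ = trace² - 4·det = 256 - 176 = 80.
Step 3 — eigenvalues:
  λ = (trace ± √Δ)/2 = (16 ± 8.9443)/2,
  λ_1 = 12.4721,  λ_2 = 3.5279.

Step 4 — unit eigenvector for λ_1: solve (Sigma - λ_1 I)v = 0. First row:
  (6 - 12.4721)·v_x + (-4)·v_y = 0, i.e. (-6.4721)·v_x + (-4)·v_y = 0,
  so v ∝ (b, λ_1 - a) = (-4, 6.4721); multiply by -1 so the first entry is positive: u = (4, -6.4721).
  ||u|| = √((4)² + (-6.4721)²) = √(57.8885) ≈ 7.6085,
  v_1 = u/||u|| ≈ (0.5257, -0.8507) (||v_1|| = 1).

λ_1 = 12.4721,  λ_2 = 3.5279;  v_1 ≈ (0.5257, -0.8507)


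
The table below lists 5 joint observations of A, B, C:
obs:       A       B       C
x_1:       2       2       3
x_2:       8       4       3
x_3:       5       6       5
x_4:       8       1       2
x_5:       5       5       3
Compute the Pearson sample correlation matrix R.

Step 1 — column means:
  mean(A) = (2 + 8 + 5 + 8 + 5) / 5 = 28/5 = 5.6
  mean(B) = (2 + 4 + 6 + 1 + 5) / 5 = 18/5 = 3.6
  mean(C) = (3 + 3 + 5 + 2 + 3) / 5 = 16/5 = 3.2

Step 2 — sample variances and covariances s[i,j] = (1/(n-1)) · Σ_k (x_{k,i} - mean_i) · (x_{k,j} - mean_j), with n-1 = 4:
  s[A,A] = ((-3.6)·(-3.6) + (2.4)·(2.4) + (-0.6)·(-0.6) + (2.4)·(2.4) + (-0.6)·(-0.6)) / 4 = 25.2/4 = 6.3
  s[A,B] = ((-3.6)·(-1.6) + (2.4)·(0.4) + (-0.6)·(2.4) + (2.4)·(-2.6) + (-0.6)·(1.4)) / 4 = -1.8/4 = -0.45
  s[A,C] = ((-3.6)·(-0.2) + (2.4)·(-0.2) + (-0.6)·(1.8) + (2.4)·(-1.2) + (-0.6)·(-0.2)) / 4 = -3.6/4 = -0.9
  s[B,B] = ((-1.6)·(-1.6) + (0.4)·(0.4) + (2.4)·(2.4) + (-2.6)·(-2.6) + (1.4)·(1.4)) / 4 = 17.2/4 = 4.3
  s[B,C] = ((-1.6)·(-0.2) + (0.4)·(-0.2) + (2.4)·(1.8) + (-2.6)·(-1.2) + (1.4)·(-0.2)) / 4 = 7.4/4 = 1.85
  s[C,C] = ((-0.2)·(-0.2) + (-0.2)·(-0.2) + (1.8)·(1.8) + (-1.2)·(-1.2) + (-0.2)·(-0.2)) / 4 = 4.8/4 = 1.2
  Sample standard deviations s_i = √(s[i,i]):
  s(A) = √(6.3) = 2.51
  s(B) = √(4.3) = 2.0736
  s(C) = √(1.2) = 1.0954

Step 3 — r_{ij} = s_{ij} / (s_i · s_j):
  r[A,A] = 1 (diagonal).
  r[A,B] = -0.45 / (2.51 · 2.0736) = -0.45 / 5.2048 = -0.0865
  r[A,C] = -0.9 / (2.51 · 1.0954) = -0.9 / 2.7495 = -0.3273
  r[B,B] = 1 (diagonal).
  r[B,C] = 1.85 / (2.0736 · 1.0954) = 1.85 / 2.2716 = 0.8144
  r[C,C] = 1 (diagonal).

R is symmetric with unit diagonal. Assembling:

R = [[1, -0.0865, -0.3273],
 [-0.0865, 1, 0.8144],
 [-0.3273, 0.8144, 1]]


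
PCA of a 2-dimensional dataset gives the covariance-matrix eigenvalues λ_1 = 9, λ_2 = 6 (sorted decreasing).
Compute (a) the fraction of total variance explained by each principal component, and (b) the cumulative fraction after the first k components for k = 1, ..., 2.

Step 1 — total variance = trace(Sigma) = Σ λ_i = 9 + 6 = 15.

Step 2 — fraction explained by component i = λ_i / Σ λ:
  PC1: 9/15 = 0.6
  PC2: 6/15 = 0.4

Step 3 — cumulative fraction after k components = (λ_1 + ... + λ_k) / Σ λ:
  k = 1: 9/15 = 0.6
  k = 2: (9 + 6)/15 = 15/15 = 1

Summary (fraction, with percent):

explained: PC1 0.6 (60%), PC2 0.4 (40%);  cumulative: 0.6, 1


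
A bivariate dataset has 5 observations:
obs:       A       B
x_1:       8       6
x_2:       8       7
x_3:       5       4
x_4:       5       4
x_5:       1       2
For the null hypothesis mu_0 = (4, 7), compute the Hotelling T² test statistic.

Step 1 — sample mean vector:
  mean(A) = (8 + 8 + 5 + 5 + 1) / 5 = 27/5 = 5.4
  mean(B) = (6 + 7 + 4 + 4 + 2) / 5 = 23/5 = 4.6
  x̄ = (5.4, 4.6),  deviation x̄ - mu_0 = (5.4, 4.6) - (4, 7) = (1.4, -2.4).

Step 2 — sample covariance matrix, S[i,j] = (1/(n-1)) · Σ_k (x_{k,i} - mean_i) · (x_{k,j} - mean_j), divisor n-1 = 4:
  S[A,A] = ((2.6)·(2.6) + (2.6)·(2.6) + (-0.4)·(-0.4) + (-0.4)·(-0.4) + (-4.4)·(-4.4)) / 4 = 33.2/4 = 8.3
  S[A,B] = ((2.6)·(1.4) + (2.6)·(2.4) + (-0.4)·(-0.6) + (-0.4)·(-0.6) + (-4.4)·(-2.6)) / 4 = 21.8/4 = 5.45
  S[B,B] = ((1.4)·(1.4) + (2.4)·(2.4) + (-0.6)·(-0.6) + (-0.6)·(-0.6) + (-2.6)·(-2.6)) / 4 = 15.2/4 = 3.8
  S = [[8.3, 5.45],
 [5.45, 3.8]].

Step 3 — invert S. det(S) = 8.3·3.8 - (5.45)² = 1.8375.
  S^{-1} = (1/det) · [[d, -b], [-b, a]] = [[2.068, -2.966],
 [-2.966, 4.517]].

Step 4 — quadratic form (x̄ - mu_0)^T · S^{-1} · (x̄ - mu_0):
  S^{-1} · (x̄ - mu_0) = (10.0136, -14.9932),
  (x̄ - mu_0)^T · [...] = (1.4)·(10.0136) + (-2.4)·(-14.9932) = 50.0027.

Step 5 — scale by n: T² = 5 · 50.0027 = 250.0136.

T² ≈ 250.0136


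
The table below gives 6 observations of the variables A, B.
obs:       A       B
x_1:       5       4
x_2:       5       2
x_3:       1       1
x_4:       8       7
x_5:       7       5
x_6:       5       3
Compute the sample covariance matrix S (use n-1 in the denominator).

Step 1 — column means:
  mean(A) = (5 + 5 + 1 + 8 + 7 + 5) / 6 = 31/6 = 5.1667
  mean(B) = (4 + 2 + 1 + 7 + 5 + 3) / 6 = 22/6 = 3.6667

Step 2 — sample covariance S[i,j] = (1/(n-1)) · Σ_k (x_{k,i} - mean_i) · (x_{k,j} - mean_j), with n-1 = 5.
  S[A,A] = ((-0.1667)·(-0.1667) + (-0.1667)·(-0.1667) + (-4.1667)·(-4.1667) + (2.8333)·(2.8333) + (1.8333)·(1.8333) + (-0.1667)·(-0.1667)) / 5 = 28.8333/5 = 5.7667
  S[A,B] = ((-0.1667)·(0.3333) + (-0.1667)·(-1.6667) + (-4.1667)·(-2.6667) + (2.8333)·(3.3333) + (1.8333)·(1.3333) + (-0.1667)·(-0.6667)) / 5 = 23.3333/5 = 4.6667
  S[B,B] = ((0.3333)·(0.3333) + (-1.6667)·(-1.6667) + (-2.6667)·(-2.6667) + (3.3333)·(3.3333) + (1.3333)·(1.3333) + (-0.6667)·(-0.6667)) / 5 = 23.3333/5 = 4.6667

S is symmetric (S[j,i] = S[i,j]). Assembling:

S = [[5.7667, 4.6667],
 [4.6667, 4.6667]]


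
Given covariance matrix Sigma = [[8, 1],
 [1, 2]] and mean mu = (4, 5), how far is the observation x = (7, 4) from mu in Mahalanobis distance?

Step 1 — centre the observation: (x - mu) = (3, -1).

Step 2 — invert Sigma. det(Sigma) = 8·2 - (1)² = 15.
  Sigma^{-1} = (1/det) · [[d, -b], [-b, a]] = [[0.1333, -0.0667],
 [-0.0667, 0.5333]].

Step 3 — form the quadratic (x - mu)^T · Sigma^{-1} · (x - mu):
  Sigma^{-1} · (x - mu) = (0.4667, -0.7333).
  (x - mu)^T · [Sigma^{-1} · (x - mu)] = (3)·(0.4667) + (-1)·(-0.7333) = 2.1333.

Step 4 — take square root: d = √(2.1333) ≈ 1.4606.

d(x, mu) = √(2.1333) ≈ 1.4606


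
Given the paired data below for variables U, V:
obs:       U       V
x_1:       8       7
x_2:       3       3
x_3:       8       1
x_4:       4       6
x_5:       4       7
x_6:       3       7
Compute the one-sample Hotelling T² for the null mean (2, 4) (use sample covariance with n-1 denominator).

Step 1 — sample mean vector:
  mean(U) = (8 + 3 + 8 + 4 + 4 + 3) / 6 = 30/6 = 5
  mean(V) = (7 + 3 + 1 + 6 + 7 + 7) / 6 = 31/6 = 5.1667
  x̄ = (5, 5.1667),  deviation x̄ - mu_0 = (5, 5.1667) - (2, 4) = (3, 1.1667).

Step 2 — sample covariance matrix, S[i,j] = (1/(n-1)) · Σ_k (x_{k,i} - mean_i) · (x_{k,j} - mean_j), divisor n-1 = 5:
  S[U,U] = ((3)·(3) + (-2)·(-2) + (3)·(3) + (-1)·(-1) + (-1)·(-1) + (-2)·(-2)) / 5 = 28/5 = 5.6
  S[U,V] = ((3)·(1.8333) + (-2)·(-2.1667) + (3)·(-4.1667) + (-1)·(0.8333) + (-1)·(1.8333) + (-2)·(1.8333)) / 5 = -9/5 = -1.8
  S[V,V] = ((1.8333)·(1.8333) + (-2.1667)·(-2.1667) + (-4.1667)·(-4.1667) + (0.8333)·(0.8333) + (1.8333)·(1.8333) + (1.8333)·(1.8333)) / 5 = 32.8333/5 = 6.5667
  S = [[5.6, -1.8],
 [-1.8, 6.5667]].

Step 3 — invert S. det(S) = 5.6·6.5667 - (-1.8)² = 33.5333.
  S^{-1} = (1/det) · [[d, -b], [-b, a]] = [[0.1958, 0.0537],
 [0.0537, 0.167]].

Step 4 — quadratic form (x̄ - mu_0)^T · S^{-1} · (x̄ - mu_0):
  S^{-1} · (x̄ - mu_0) = (0.6501, 0.3559),
  (x̄ - mu_0)^T · [...] = (3)·(0.6501) + (1.1667)·(0.3559) = 2.3655.

Step 5 — scale by n: T² = 6 · 2.3655 = 14.1928.

T² ≈ 14.1928


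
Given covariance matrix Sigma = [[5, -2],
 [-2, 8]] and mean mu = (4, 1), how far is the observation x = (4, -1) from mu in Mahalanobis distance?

Step 1 — centre the observation: (x - mu) = (0, -2).

Step 2 — invert Sigma. det(Sigma) = 5·8 - (-2)² = 36.
  Sigma^{-1} = (1/det) · [[d, -b], [-b, a]] = [[0.2222, 0.0556],
 [0.0556, 0.1389]].

Step 3 — form the quadratic (x - mu)^T · Sigma^{-1} · (x - mu):
  Sigma^{-1} · (x - mu) = (-0.1111, -0.2778).
  (x - mu)^T · [Sigma^{-1} · (x - mu)] = (0)·(-0.1111) + (-2)·(-0.2778) = 0.5556.

Step 4 — take square root: d = √(0.5556) ≈ 0.7454.

d(x, mu) = √(0.5556) ≈ 0.7454


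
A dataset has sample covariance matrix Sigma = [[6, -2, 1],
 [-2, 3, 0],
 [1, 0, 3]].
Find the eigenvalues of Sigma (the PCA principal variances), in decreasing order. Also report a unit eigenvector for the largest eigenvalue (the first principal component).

Step 1 — characteristic polynomial p(λ) = det(λI - Sigma) = λ³ - tr·λ² + c_1·λ - det, where tr = trace, c_1 = sum of the principal 2×2 minors, det = det(Sigma):
  tr = 6 + 3 + 3 = 12,
  c_1 = (6·3 - (-2)²) + (6·3 - (1)²) + (3·3 - (0)²) = 14 + 17 + 9 = 40,
  det = 6·(3·3 - (0)²) - (-2)·((-2)·3 - (0)·(1)) + (1)·((-2)·(0) - 3·(1)) = 6·(9) - (-2)·(-6) + (1)·(-3) = 39.
  So p(λ) = λ³ - 12λ² + 40λ - 39.
Step 2 — look for an integer root (rational root theorem: any rational root is an integer divisor of 39). Testing λ = 3:
  p(3) = 27 - 108 + 120 - 39 = 0  ✓
  Dividing out (λ - 3): p(λ) = (λ - 3)(λ² - 9λ + 13).
Step 3 — remaining eigenvalues from the quadratic λ² - 9λ + 13 = 0:
  Δ = 9² - 4·13 = 81 - 52 = 29,  λ = (9 ± √29)/2 = (9 ± 5.3852)/2 ≈ 7.1926 or 1.8074.
  Sorted: λ_1 = 7.1926,  λ_2 = 3,  λ_3 = 1.8074  (check: sum = 12 = tr ✓).

Step 4 — unit eigenvector for λ_1 ≈ 7.1926: v spans the null space of (Sigma - λ_1 I), whose rows are
  r_1 = (-1.1926, -2, 1),  r_2 = (-2, -4.1926, 0),  r_3 = (1, 0, -4.1926).
  v is orthogonal to every row, so take v ∝ r_1 × r_2 = ((-2)·(0) - (1)·(-4.1926), (1)·(-2) - (-1.1926)·(0), (-1.1926)·(-4.1926) - (-2)·(-2)) ≈ (4.1926, -2, 1).
  Let u = (4.1926, -2, 1).
  ||u|| = √((4.1926)² + (-2)² + (1)²) = √(22.5777) ≈ 4.7516,  v_1 = u/||u|| ≈ (0.8824, -0.4209, 0.2105) (||v_1|| = 1).

λ_1 = 7.1926,  λ_2 = 3,  λ_3 = 1.8074;  v_1 ≈ (0.8824, -0.4209, 0.2105)


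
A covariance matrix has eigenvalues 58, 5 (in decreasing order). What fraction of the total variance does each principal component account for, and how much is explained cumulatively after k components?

Step 1 — total variance = trace(Sigma) = Σ λ_i = 58 + 5 = 63.

Step 2 — fraction explained by component i = λ_i / Σ λ:
  PC1: 58/63 = 0.9206
  PC2: 5/63 = 0.0794

Step 3 — cumulative fraction after k components = (λ_1 + ... + λ_k) / Σ λ:
  k = 1: 58/63 = 0.9206
  k = 2: (58 + 5)/63 = 63/63 = 1

Summary (fraction, with percent):

explained: PC1 0.9206 (92.06%), PC2 0.0794 (7.94%);  cumulative: 0.9206, 1


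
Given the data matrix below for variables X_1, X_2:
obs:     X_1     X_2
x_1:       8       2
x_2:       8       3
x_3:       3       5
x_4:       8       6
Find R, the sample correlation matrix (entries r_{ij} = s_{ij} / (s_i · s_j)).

Step 1 — column means:
  mean(X_1) = (8 + 8 + 3 + 8) / 4 = 27/4 = 6.75
  mean(X_2) = (2 + 3 + 5 + 6) / 4 = 16/4 = 4

Step 2 — sample variances and covariances s[i,j] = (1/(n-1)) · Σ_k (x_{k,i} - mean_i) · (x_{k,j} - mean_j), with n-1 = 3:
  s[X_1,X_1] = ((1.25)·(1.25) + (1.25)·(1.25) + (-3.75)·(-3.75) + (1.25)·(1.25)) / 3 = 18.75/3 = 6.25
  s[X_1,X_2] = ((1.25)·(-2) + (1.25)·(-1) + (-3.75)·(1) + (1.25)·(2)) / 3 = -5/3 = -1.6667
  s[X_2,X_2] = ((-2)·(-2) + (-1)·(-1) + (1)·(1) + (2)·(2)) / 3 = 10/3 = 3.3333
  Sample standard deviations s_i = √(s[i,i]):
  s(X_1) = √(6.25) = 2.5
  s(X_2) = √(3.3333) = 1.8257

Step 3 — r_{ij} = s_{ij} / (s_i · s_j):
  r[X_1,X_1] = 1 (diagonal).
  r[X_1,X_2] = -1.6667 / (2.5 · 1.8257) = -1.6667 / 4.5644 = -0.3651
  r[X_2,X_2] = 1 (diagonal).

R is symmetric with unit diagonal. Assembling:

R = [[1, -0.3651],
 [-0.3651, 1]]


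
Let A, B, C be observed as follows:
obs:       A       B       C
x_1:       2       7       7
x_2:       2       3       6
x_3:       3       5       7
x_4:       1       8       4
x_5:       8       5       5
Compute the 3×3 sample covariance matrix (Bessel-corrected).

Step 1 — column means:
  mean(A) = (2 + 2 + 3 + 1 + 8) / 5 = 16/5 = 3.2
  mean(B) = (7 + 3 + 5 + 8 + 5) / 5 = 28/5 = 5.6
  mean(C) = (7 + 6 + 7 + 4 + 5) / 5 = 29/5 = 5.8

Step 2 — sample covariance S[i,j] = (1/(n-1)) · Σ_k (x_{k,i} - mean_i) · (x_{k,j} - mean_j), with n-1 = 4.
  S[A,A] = ((-1.2)·(-1.2) + (-1.2)·(-1.2) + (-0.2)·(-0.2) + (-2.2)·(-2.2) + (4.8)·(4.8)) / 4 = 30.8/4 = 7.7
  S[A,B] = ((-1.2)·(1.4) + (-1.2)·(-2.6) + (-0.2)·(-0.6) + (-2.2)·(2.4) + (4.8)·(-0.6)) / 4 = -6.6/4 = -1.65
  S[A,C] = ((-1.2)·(1.2) + (-1.2)·(0.2) + (-0.2)·(1.2) + (-2.2)·(-1.8) + (4.8)·(-0.8)) / 4 = -1.8/4 = -0.45
  S[B,B] = ((1.4)·(1.4) + (-2.6)·(-2.6) + (-0.6)·(-0.6) + (2.4)·(2.4) + (-0.6)·(-0.6)) / 4 = 15.2/4 = 3.8
  S[B,C] = ((1.4)·(1.2) + (-2.6)·(0.2) + (-0.6)·(1.2) + (2.4)·(-1.8) + (-0.6)·(-0.8)) / 4 = -3.4/4 = -0.85
  S[C,C] = ((1.2)·(1.2) + (0.2)·(0.2) + (1.2)·(1.2) + (-1.8)·(-1.8) + (-0.8)·(-0.8)) / 4 = 6.8/4 = 1.7

S is symmetric (S[j,i] = S[i,j]). Assembling:

S = [[7.7, -1.65, -0.45],
 [-1.65, 3.8, -0.85],
 [-0.45, -0.85, 1.7]]


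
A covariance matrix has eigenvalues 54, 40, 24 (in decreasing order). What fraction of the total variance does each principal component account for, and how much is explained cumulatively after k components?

Step 1 — total variance = trace(Sigma) = Σ λ_i = 54 + 40 + 24 = 118.

Step 2 — fraction explained by component i = λ_i / Σ λ:
  PC1: 54/118 = 0.4576
  PC2: 40/118 = 0.339
  PC3: 24/118 = 0.2034

Step 3 — cumulative fraction after k components = (λ_1 + ... + λ_k) / Σ λ:
  k = 1: 54/118 = 0.4576
  k = 2: (54 + 40)/118 = 94/118 = 0.7966
  k = 3: (54 + 40 + 24)/118 = 118/118 = 1

Summary (fraction, with percent):

explained: PC1 0.4576 (45.76%), PC2 0.339 (33.9%), PC3 0.2034 (20.34%);  cumulative: 0.4576, 0.7966, 1


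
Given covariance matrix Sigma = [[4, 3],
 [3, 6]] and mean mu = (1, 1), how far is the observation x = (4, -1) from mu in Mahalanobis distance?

Step 1 — centre the observation: (x - mu) = (3, -2).

Step 2 — invert Sigma. det(Sigma) = 4·6 - (3)² = 15.
  Sigma^{-1} = (1/det) · [[d, -b], [-b, a]] = [[0.4, -0.2],
 [-0.2, 0.2667]].

Step 3 — form the quadratic (x - mu)^T · Sigma^{-1} · (x - mu):
  Sigma^{-1} · (x - mu) = (1.6, -1.1333).
  (x - mu)^T · [Sigma^{-1} · (x - mu)] = (3)·(1.6) + (-2)·(-1.1333) = 7.0667.

Step 4 — take square root: d = √(7.0667) ≈ 2.6583.

d(x, mu) = √(7.0667) ≈ 2.6583


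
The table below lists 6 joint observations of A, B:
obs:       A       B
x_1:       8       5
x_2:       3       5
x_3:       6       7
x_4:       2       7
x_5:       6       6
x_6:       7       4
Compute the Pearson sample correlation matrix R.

Step 1 — column means:
  mean(A) = (8 + 3 + 6 + 2 + 6 + 7) / 6 = 32/6 = 5.3333
  mean(B) = (5 + 5 + 7 + 7 + 6 + 4) / 6 = 34/6 = 5.6667

Step 2 — sample variances and covariances s[i,j] = (1/(n-1)) · Σ_k (x_{k,i} - mean_i) · (x_{k,j} - mean_j), with n-1 = 5:
  s[A,A] = ((2.6667)·(2.6667) + (-2.3333)·(-2.3333) + (0.6667)·(0.6667) + (-3.3333)·(-3.3333) + (0.6667)·(0.6667) + (1.6667)·(1.6667)) / 5 = 27.3333/5 = 5.4667
  s[A,B] = ((2.6667)·(-0.6667) + (-2.3333)·(-0.6667) + (0.6667)·(1.3333) + (-3.3333)·(1.3333) + (0.6667)·(0.3333) + (1.6667)·(-1.6667)) / 5 = -6.3333/5 = -1.2667
  s[B,B] = ((-0.6667)·(-0.6667) + (-0.6667)·(-0.6667) + (1.3333)·(1.3333) + (1.3333)·(1.3333) + (0.3333)·(0.3333) + (-1.6667)·(-1.6667)) / 5 = 7.3333/5 = 1.4667
  Sample standard deviations s_i = √(s[i,i]):
  s(A) = √(5.4667) = 2.3381
  s(B) = √(1.4667) = 1.2111

Step 3 — r_{ij} = s_{ij} / (s_i · s_j):
  r[A,A] = 1 (diagonal).
  r[A,B] = -1.2667 / (2.3381 · 1.2111) = -1.2667 / 2.8316 = -0.4473
  r[B,B] = 1 (diagonal).

R is symmetric with unit diagonal. Assembling:

R = [[1, -0.4473],
 [-0.4473, 1]]


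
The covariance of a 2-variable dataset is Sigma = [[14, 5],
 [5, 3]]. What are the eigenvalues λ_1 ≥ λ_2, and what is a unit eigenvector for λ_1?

Step 1 — characteristic polynomial of 2×2 Sigma:
  det(Sigma - λI) = λ² - trace · λ + det = 0.
  trace = 14 + 3 = 17, det = 14·3 - (5)² = 17.
Step 2 — discriminant:
  Δ = trace² - 4·det = 289 - 68 = 221.
Step 3 — eigenvalues:
  λ = (trace ± √Δ)/2 = (17 ± 14.8661)/2,
  λ_1 = 15.933,  λ_2 = 1.067.

Step 4 — unit eigenvector for λ_1: solve (Sigma - λ_1 I)v = 0. First row:
  (14 - 15.933)·v_x + (5)·v_y = 0, i.e. (-1.933)·v_x + (5)·v_y = 0,
  so v ∝ (b, λ_1 - a) = (5, 1.933) = u.
  ||u|| = √((5)² + (1.933)²) = √(28.7366) ≈ 5.3607,
  v_1 = u/||u|| ≈ (0.9327, 0.3606) (||v_1|| = 1).

λ_1 = 15.933,  λ_2 = 1.067;  v_1 ≈ (0.9327, 0.3606)


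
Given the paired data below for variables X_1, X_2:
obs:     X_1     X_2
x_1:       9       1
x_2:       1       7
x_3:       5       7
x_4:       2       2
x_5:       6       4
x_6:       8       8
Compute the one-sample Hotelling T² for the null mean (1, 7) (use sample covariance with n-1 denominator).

Step 1 — sample mean vector:
  mean(X_1) = (9 + 1 + 5 + 2 + 6 + 8) / 6 = 31/6 = 5.1667
  mean(X_2) = (1 + 7 + 7 + 2 + 4 + 8) / 6 = 29/6 = 4.8333
  x̄ = (5.1667, 4.8333),  deviation x̄ - mu_0 = (5.1667, 4.8333) - (1, 7) = (4.1667, -2.1667).

Step 2 — sample covariance matrix, S[i,j] = (1/(n-1)) · Σ_k (x_{k,i} - mean_i) · (x_{k,j} - mean_j), divisor n-1 = 5:
  S[X_1,X_1] = ((3.8333)·(3.8333) + (-4.1667)·(-4.1667) + (-0.1667)·(-0.1667) + (-3.1667)·(-3.1667) + (0.8333)·(0.8333) + (2.8333)·(2.8333)) / 5 = 50.8333/5 = 10.1667
  S[X_1,X_2] = ((3.8333)·(-3.8333) + (-4.1667)·(2.1667) + (-0.1667)·(2.1667) + (-3.1667)·(-2.8333) + (0.8333)·(-0.8333) + (2.8333)·(3.1667)) / 5 = -6.8333/5 = -1.3667
  S[X_2,X_2] = ((-3.8333)·(-3.8333) + (2.1667)·(2.1667) + (2.1667)·(2.1667) + (-2.8333)·(-2.8333) + (-0.8333)·(-0.8333) + (3.1667)·(3.1667)) / 5 = 42.8333/5 = 8.5667
  S = [[10.1667, -1.3667],
 [-1.3667, 8.5667]].

Step 3 — invert S. det(S) = 10.1667·8.5667 - (-1.3667)² = 85.2267.
  S^{-1} = (1/det) · [[d, -b], [-b, a]] = [[0.1005, 0.016],
 [0.016, 0.1193]].

Step 4 — quadratic form (x̄ - mu_0)^T · S^{-1} · (x̄ - mu_0):
  S^{-1} · (x̄ - mu_0) = (0.3841, -0.1916),
  (x̄ - mu_0)^T · [...] = (4.1667)·(0.3841) + (-2.1667)·(-0.1916) = 2.0155.

Step 5 — scale by n: T² = 6 · 2.0155 = 12.0932.

T² ≈ 12.0932


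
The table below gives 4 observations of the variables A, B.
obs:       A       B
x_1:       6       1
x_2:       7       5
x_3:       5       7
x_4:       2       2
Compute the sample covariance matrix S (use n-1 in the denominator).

Step 1 — column means:
  mean(A) = (6 + 7 + 5 + 2) / 4 = 20/4 = 5
  mean(B) = (1 + 5 + 7 + 2) / 4 = 15/4 = 3.75

Step 2 — sample covariance S[i,j] = (1/(n-1)) · Σ_k (x_{k,i} - mean_i) · (x_{k,j} - mean_j), with n-1 = 3.
  S[A,A] = ((1)·(1) + (2)·(2) + (0)·(0) + (-3)·(-3)) / 3 = 14/3 = 4.6667
  S[A,B] = ((1)·(-2.75) + (2)·(1.25) + (0)·(3.25) + (-3)·(-1.75)) / 3 = 5/3 = 1.6667
  S[B,B] = ((-2.75)·(-2.75) + (1.25)·(1.25) + (3.25)·(3.25) + (-1.75)·(-1.75)) / 3 = 22.75/3 = 7.5833

S is symmetric (S[j,i] = S[i,j]). Assembling:

S = [[4.6667, 1.6667],
 [1.6667, 7.5833]]


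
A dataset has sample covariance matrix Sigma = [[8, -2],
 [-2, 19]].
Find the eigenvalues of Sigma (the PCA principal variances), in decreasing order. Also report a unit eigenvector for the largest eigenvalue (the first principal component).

Step 1 — characteristic polynomial of 2×2 Sigma:
  det(Sigma - λI) = λ² - trace · λ + det = 0.
  trace = 8 + 19 = 27, det = 8·19 - (-2)² = 148.
Step 2 — discriminant:
  Δ = trace² - 4·det = 729 - 592 = 137.
Step 3 — eigenvalues:
  λ = (trace ± √Δ)/2 = (27 ± 11.7047)/2,
  λ_1 = 19.3523,  λ_2 = 7.6477.

Step 4 — unit eigenvector for λ_1: solve (Sigma - λ_1 I)v = 0. First row:
  (8 - 19.3523)·v_x + (-2)·v_y = 0, i.e. (-11.3523)·v_x + (-2)·v_y = 0,
  so v ∝ (b, λ_1 - a) = (-2, 11.3523); multiply by -1 so the first entry is positive: u = (2, -11.3523).
  ||u|| = √((2)² + (-11.3523)²) = √(132.8758) ≈ 11.5272,
  v_1 = u/||u|| ≈ (0.1735, -0.9848) (||v_1|| = 1).

λ_1 = 19.3523,  λ_2 = 7.6477;  v_1 ≈ (0.1735, -0.9848)


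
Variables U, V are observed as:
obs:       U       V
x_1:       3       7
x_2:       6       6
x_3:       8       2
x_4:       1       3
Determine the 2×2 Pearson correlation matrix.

Step 1 — column means:
  mean(U) = (3 + 6 + 8 + 1) / 4 = 18/4 = 4.5
  mean(V) = (7 + 6 + 2 + 3) / 4 = 18/4 = 4.5

Step 2 — sample variances and covariances s[i,j] = (1/(n-1)) · Σ_k (x_{k,i} - mean_i) · (x_{k,j} - mean_j), with n-1 = 3:
  s[U,U] = ((-1.5)·(-1.5) + (1.5)·(1.5) + (3.5)·(3.5) + (-3.5)·(-3.5)) / 3 = 29/3 = 9.6667
  s[U,V] = ((-1.5)·(2.5) + (1.5)·(1.5) + (3.5)·(-2.5) + (-3.5)·(-1.5)) / 3 = -5/3 = -1.6667
  s[V,V] = ((2.5)·(2.5) + (1.5)·(1.5) + (-2.5)·(-2.5) + (-1.5)·(-1.5)) / 3 = 17/3 = 5.6667
  Sample standard deviations s_i = √(s[i,i]):
  s(U) = √(9.6667) = 3.1091
  s(V) = √(5.6667) = 2.3805

Step 3 — r_{ij} = s_{ij} / (s_i · s_j):
  r[U,U] = 1 (diagonal).
  r[U,V] = -1.6667 / (3.1091 · 2.3805) = -1.6667 / 7.4012 = -0.2252
  r[V,V] = 1 (diagonal).

R is symmetric with unit diagonal. Assembling:

R = [[1, -0.2252],
 [-0.2252, 1]]


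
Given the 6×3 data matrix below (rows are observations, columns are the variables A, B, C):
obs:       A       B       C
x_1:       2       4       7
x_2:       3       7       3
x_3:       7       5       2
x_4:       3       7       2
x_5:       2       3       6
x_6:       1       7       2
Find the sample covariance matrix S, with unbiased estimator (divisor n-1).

Step 1 — column means:
  mean(A) = (2 + 3 + 7 + 3 + 2 + 1) / 6 = 18/6 = 3
  mean(B) = (4 + 7 + 5 + 7 + 3 + 7) / 6 = 33/6 = 5.5
  mean(C) = (7 + 3 + 2 + 2 + 6 + 2) / 6 = 22/6 = 3.6667

Step 2 — sample covariance S[i,j] = (1/(n-1)) · Σ_k (x_{k,i} - mean_i) · (x_{k,j} - mean_j), with n-1 = 5.
  S[A,A] = ((-1)·(-1) + (0)·(0) + (4)·(4) + (0)·(0) + (-1)·(-1) + (-2)·(-2)) / 5 = 22/5 = 4.4
  S[A,B] = ((-1)·(-1.5) + (0)·(1.5) + (4)·(-0.5) + (0)·(1.5) + (-1)·(-2.5) + (-2)·(1.5)) / 5 = -1/5 = -0.2
  S[A,C] = ((-1)·(3.3333) + (0)·(-0.6667) + (4)·(-1.6667) + (0)·(-1.6667) + (-1)·(2.3333) + (-2)·(-1.6667)) / 5 = -9/5 = -1.8
  S[B,B] = ((-1.5)·(-1.5) + (1.5)·(1.5) + (-0.5)·(-0.5) + (1.5)·(1.5) + (-2.5)·(-2.5) + (1.5)·(1.5)) / 5 = 15.5/5 = 3.1
  S[B,C] = ((-1.5)·(3.3333) + (1.5)·(-0.6667) + (-0.5)·(-1.6667) + (1.5)·(-1.6667) + (-2.5)·(2.3333) + (1.5)·(-1.6667)) / 5 = -16/5 = -3.2
  S[C,C] = ((3.3333)·(3.3333) + (-0.6667)·(-0.6667) + (-1.6667)·(-1.6667) + (-1.6667)·(-1.6667) + (2.3333)·(2.3333) + (-1.6667)·(-1.6667)) / 5 = 25.3333/5 = 5.0667

S is symmetric (S[j,i] = S[i,j]). Assembling:

S = [[4.4, -0.2, -1.8],
 [-0.2, 3.1, -3.2],
 [-1.8, -3.2, 5.0667]]


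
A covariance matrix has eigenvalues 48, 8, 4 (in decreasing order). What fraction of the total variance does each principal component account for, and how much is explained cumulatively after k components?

Step 1 — total variance = trace(Sigma) = Σ λ_i = 48 + 8 + 4 = 60.

Step 2 — fraction explained by component i = λ_i / Σ λ:
  PC1: 48/60 = 0.8
  PC2: 8/60 = 0.1333
  PC3: 4/60 = 0.0667

Step 3 — cumulative fraction after k components = (λ_1 + ... + λ_k) / Σ λ:
  k = 1: 48/60 = 0.8
  k = 2: (48 + 8)/60 = 56/60 = 0.9333
  k = 3: (48 + 8 + 4)/60 = 60/60 = 1

Summary (fraction, with percent):

explained: PC1 0.8 (80%), PC2 0.1333 (13.33%), PC3 0.0667 (6.67%);  cumulative: 0.8, 0.9333, 1


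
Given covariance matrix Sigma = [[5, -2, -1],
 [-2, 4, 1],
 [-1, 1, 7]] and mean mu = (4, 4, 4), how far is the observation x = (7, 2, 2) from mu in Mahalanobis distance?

Step 1 — centre the observation: (x - mu) = (3, -2, -2).

Step 2 — invert Sigma (cofactor / det for 3×3, or solve directly):
  Sigma^{-1} = [[0.2523, 0.1215, 0.0187],
 [0.1215, 0.3178, -0.028],
 [0.0187, -0.028, 0.1495]].

Step 3 — form the quadratic (x - mu)^T · Sigma^{-1} · (x - mu):
  Sigma^{-1} · (x - mu) = (0.4766, -0.215, -0.1869).
  (x - mu)^T · [Sigma^{-1} · (x - mu)] = (3)·(0.4766) + (-2)·(-0.215) + (-2)·(-0.1869) = 2.2336.

Step 4 — take square root: d = √(2.2336) ≈ 1.4945.

d(x, mu) = √(2.2336) ≈ 1.4945


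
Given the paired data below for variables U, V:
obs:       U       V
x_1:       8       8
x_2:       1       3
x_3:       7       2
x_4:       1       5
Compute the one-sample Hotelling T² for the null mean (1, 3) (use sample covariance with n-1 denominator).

Step 1 — sample mean vector:
  mean(U) = (8 + 1 + 7 + 1) / 4 = 17/4 = 4.25
  mean(V) = (8 + 3 + 2 + 5) / 4 = 18/4 = 4.5
  x̄ = (4.25, 4.5),  deviation x̄ - mu_0 = (4.25, 4.5) - (1, 3) = (3.25, 1.5).

Step 2 — sample covariance matrix, S[i,j] = (1/(n-1)) · Σ_k (x_{k,i} - mean_i) · (x_{k,j} - mean_j), divisor n-1 = 3:
  S[U,U] = ((3.75)·(3.75) + (-3.25)·(-3.25) + (2.75)·(2.75) + (-3.25)·(-3.25)) / 3 = 42.75/3 = 14.25
  S[U,V] = ((3.75)·(3.5) + (-3.25)·(-1.5) + (2.75)·(-2.5) + (-3.25)·(0.5)) / 3 = 9.5/3 = 3.1667
  S[V,V] = ((3.5)·(3.5) + (-1.5)·(-1.5) + (-2.5)·(-2.5) + (0.5)·(0.5)) / 3 = 21/3 = 7
  S = [[14.25, 3.1667],
 [3.1667, 7]].

Step 3 — invert S. det(S) = 14.25·7 - (3.1667)² = 89.7222.
  S^{-1} = (1/det) · [[d, -b], [-b, a]] = [[0.078, -0.0353],
 [-0.0353, 0.1588]].

Step 4 — quadratic form (x̄ - mu_0)^T · S^{-1} · (x̄ - mu_0):
  S^{-1} · (x̄ - mu_0) = (0.2006, 0.1235),
  (x̄ - mu_0)^T · [...] = (3.25)·(0.2006) + (1.5)·(0.1235) = 0.8373.

Step 5 — scale by n: T² = 4 · 0.8373 = 3.3492.

T² ≈ 3.3492


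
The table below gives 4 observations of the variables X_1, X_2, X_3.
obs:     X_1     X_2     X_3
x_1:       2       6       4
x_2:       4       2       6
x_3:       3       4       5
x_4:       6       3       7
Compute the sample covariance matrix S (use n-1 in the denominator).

Step 1 — column means:
  mean(X_1) = (2 + 4 + 3 + 6) / 4 = 15/4 = 3.75
  mean(X_2) = (6 + 2 + 4 + 3) / 4 = 15/4 = 3.75
  mean(X_3) = (4 + 6 + 5 + 7) / 4 = 22/4 = 5.5

Step 2 — sample covariance S[i,j] = (1/(n-1)) · Σ_k (x_{k,i} - mean_i) · (x_{k,j} - mean_j), with n-1 = 3.
  S[X_1,X_1] = ((-1.75)·(-1.75) + (0.25)·(0.25) + (-0.75)·(-0.75) + (2.25)·(2.25)) / 3 = 8.75/3 = 2.9167
  S[X_1,X_2] = ((-1.75)·(2.25) + (0.25)·(-1.75) + (-0.75)·(0.25) + (2.25)·(-0.75)) / 3 = -6.25/3 = -2.0833
  S[X_1,X_3] = ((-1.75)·(-1.5) + (0.25)·(0.5) + (-0.75)·(-0.5) + (2.25)·(1.5)) / 3 = 6.5/3 = 2.1667
  S[X_2,X_2] = ((2.25)·(2.25) + (-1.75)·(-1.75) + (0.25)·(0.25) + (-0.75)·(-0.75)) / 3 = 8.75/3 = 2.9167
  S[X_2,X_3] = ((2.25)·(-1.5) + (-1.75)·(0.5) + (0.25)·(-0.5) + (-0.75)·(1.5)) / 3 = -5.5/3 = -1.8333
  S[X_3,X_3] = ((-1.5)·(-1.5) + (0.5)·(0.5) + (-0.5)·(-0.5) + (1.5)·(1.5)) / 3 = 5/3 = 1.6667

S is symmetric (S[j,i] = S[i,j]). Assembling:

S = [[2.9167, -2.0833, 2.1667],
 [-2.0833, 2.9167, -1.8333],
 [2.1667, -1.8333, 1.6667]]


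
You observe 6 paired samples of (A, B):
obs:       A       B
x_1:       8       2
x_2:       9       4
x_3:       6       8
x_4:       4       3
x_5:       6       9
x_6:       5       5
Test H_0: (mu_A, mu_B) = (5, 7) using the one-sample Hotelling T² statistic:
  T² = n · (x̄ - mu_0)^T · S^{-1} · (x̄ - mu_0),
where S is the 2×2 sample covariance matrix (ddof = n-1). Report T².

Step 1 — sample mean vector:
  mean(A) = (8 + 9 + 6 + 4 + 6 + 5) / 6 = 38/6 = 6.3333
  mean(B) = (2 + 4 + 8 + 3 + 9 + 5) / 6 = 31/6 = 5.1667
  x̄ = (6.3333, 5.1667),  deviation x̄ - mu_0 = (6.3333, 5.1667) - (5, 7) = (1.3333, -1.8333).

Step 2 — sample covariance matrix, S[i,j] = (1/(n-1)) · Σ_k (x_{k,i} - mean_i) · (x_{k,j} - mean_j), divisor n-1 = 5:
  S[A,A] = ((1.6667)·(1.6667) + (2.6667)·(2.6667) + (-0.3333)·(-0.3333) + (-2.3333)·(-2.3333) + (-0.3333)·(-0.3333) + (-1.3333)·(-1.3333)) / 5 = 17.3333/5 = 3.4667
  S[A,B] = ((1.6667)·(-3.1667) + (2.6667)·(-1.1667) + (-0.3333)·(2.8333) + (-2.3333)·(-2.1667) + (-0.3333)·(3.8333) + (-1.3333)·(-0.1667)) / 5 = -5.3333/5 = -1.0667
  S[B,B] = ((-3.1667)·(-3.1667) + (-1.1667)·(-1.1667) + (2.8333)·(2.8333) + (-2.1667)·(-2.1667) + (3.8333)·(3.8333) + (-0.1667)·(-0.1667)) / 5 = 38.8333/5 = 7.7667
  S = [[3.4667, -1.0667],
 [-1.0667, 7.7667]].

Step 3 — invert S. det(S) = 3.4667·7.7667 - (-1.0667)² = 25.7867.
  S^{-1} = (1/det) · [[d, -b], [-b, a]] = [[0.3012, 0.0414],
 [0.0414, 0.1344]].

Step 4 — quadratic form (x̄ - mu_0)^T · S^{-1} · (x̄ - mu_0):
  S^{-1} · (x̄ - mu_0) = (0.3257, -0.1913),
  (x̄ - mu_0)^T · [...] = (1.3333)·(0.3257) + (-1.8333)·(-0.1913) = 0.7851.

Step 5 — scale by n: T² = 6 · 0.7851 = 4.7104.

T² ≈ 4.7104


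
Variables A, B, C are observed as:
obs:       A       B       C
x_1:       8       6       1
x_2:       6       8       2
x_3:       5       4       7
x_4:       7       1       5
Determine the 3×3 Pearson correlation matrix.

Step 1 — column means:
  mean(A) = (8 + 6 + 5 + 7) / 4 = 26/4 = 6.5
  mean(B) = (6 + 8 + 4 + 1) / 4 = 19/4 = 4.75
  mean(C) = (1 + 2 + 7 + 5) / 4 = 15/4 = 3.75

Step 2 — sample variances and covariances s[i,j] = (1/(n-1)) · Σ_k (x_{k,i} - mean_i) · (x_{k,j} - mean_j), with n-1 = 3:
  s[A,A] = ((1.5)·(1.5) + (-0.5)·(-0.5) + (-1.5)·(-1.5) + (0.5)·(0.5)) / 3 = 5/3 = 1.6667
  s[A,B] = ((1.5)·(1.25) + (-0.5)·(3.25) + (-1.5)·(-0.75) + (0.5)·(-3.75)) / 3 = -0.5/3 = -0.1667
  s[A,C] = ((1.5)·(-2.75) + (-0.5)·(-1.75) + (-1.5)·(3.25) + (0.5)·(1.25)) / 3 = -7.5/3 = -2.5
  s[B,B] = ((1.25)·(1.25) + (3.25)·(3.25) + (-0.75)·(-0.75) + (-3.75)·(-3.75)) / 3 = 26.75/3 = 8.9167
  s[B,C] = ((1.25)·(-2.75) + (3.25)·(-1.75) + (-0.75)·(3.25) + (-3.75)·(1.25)) / 3 = -16.25/3 = -5.4167
  s[C,C] = ((-2.75)·(-2.75) + (-1.75)·(-1.75) + (3.25)·(3.25) + (1.25)·(1.25)) / 3 = 22.75/3 = 7.5833
  Sample standard deviations s_i = √(s[i,i]):
  s(A) = √(1.6667) = 1.291
  s(B) = √(8.9167) = 2.9861
  s(C) = √(7.5833) = 2.7538

Step 3 — r_{ij} = s_{ij} / (s_i · s_j):
  r[A,A] = 1 (diagonal).
  r[A,B] = -0.1667 / (1.291 · 2.9861) = -0.1667 / 3.855 = -0.0432
  r[A,C] = -2.5 / (1.291 · 2.7538) = -2.5 / 3.5551 = -0.7032
  r[B,B] = 1 (diagonal).
  r[B,C] = -5.4167 / (2.9861 · 2.7538) = -5.4167 / 8.223 = -0.6587
  r[C,C] = 1 (diagonal).

R is symmetric with unit diagonal. Assembling:

R = [[1, -0.0432, -0.7032],
 [-0.0432, 1, -0.6587],
 [-0.7032, -0.6587, 1]]


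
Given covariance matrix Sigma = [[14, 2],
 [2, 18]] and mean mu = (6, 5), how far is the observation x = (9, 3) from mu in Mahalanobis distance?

Step 1 — centre the observation: (x - mu) = (3, -2).

Step 2 — invert Sigma. det(Sigma) = 14·18 - (2)² = 248.
  Sigma^{-1} = (1/det) · [[d, -b], [-b, a]] = [[0.0726, -0.0081],
 [-0.0081, 0.0565]].

Step 3 — form the quadratic (x - mu)^T · Sigma^{-1} · (x - mu):
  Sigma^{-1} · (x - mu) = (0.2339, -0.1371).
  (x - mu)^T · [Sigma^{-1} · (x - mu)] = (3)·(0.2339) + (-2)·(-0.1371) = 0.9758.

Step 4 — take square root: d = √(0.9758) ≈ 0.9878.

d(x, mu) = √(0.9758) ≈ 0.9878


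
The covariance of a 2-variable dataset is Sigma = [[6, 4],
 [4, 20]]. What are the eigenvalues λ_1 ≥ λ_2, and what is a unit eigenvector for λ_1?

Step 1 — characteristic polynomial of 2×2 Sigma:
  det(Sigma - λI) = λ² - trace · λ + det = 0.
  trace = 6 + 20 = 26, det = 6·20 - (4)² = 104.
Step 2 — discriminant:
  Δ = trace² - 4·det = 676 - 416 = 260.
Step 3 — eigenvalues:
  λ = (trace ± √Δ)/2 = (26 ± 16.1245)/2,
  λ_1 = 21.0623,  λ_2 = 4.9377.

Step 4 — unit eigenvector for λ_1: solve (Sigma - λ_1 I)v = 0. First row:
  (6 - 21.0623)·v_x + (4)·v_y = 0, i.e. (-15.0623)·v_x + (4)·v_y = 0,
  so v ∝ (b, λ_1 - a) = (4, 15.0623) = u.
  ||u|| = √((4)² + (15.0623)²) = √(242.8716) ≈ 15.5843,
  v_1 = u/||u|| ≈ (0.2567, 0.9665) (||v_1|| = 1).

λ_1 = 21.0623,  λ_2 = 4.9377;  v_1 ≈ (0.2567, 0.9665)


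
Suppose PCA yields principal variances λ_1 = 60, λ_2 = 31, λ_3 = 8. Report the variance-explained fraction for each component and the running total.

Step 1 — total variance = trace(Sigma) = Σ λ_i = 60 + 31 + 8 = 99.

Step 2 — fraction explained by component i = λ_i / Σ λ:
  PC1: 60/99 = 0.6061
  PC2: 31/99 = 0.3131
  PC3: 8/99 = 0.0808

Step 3 — cumulative fraction after k components = (λ_1 + ... + λ_k) / Σ λ:
  k = 1: 60/99 = 0.6061
  k = 2: (60 + 31)/99 = 91/99 = 0.9192
  k = 3: (60 + 31 + 8)/99 = 99/99 = 1

Summary (fraction, with percent):

explained: PC1 0.6061 (60.61%), PC2 0.3131 (31.31%), PC3 0.0808 (8.08%);  cumulative: 0.6061, 0.9192, 1


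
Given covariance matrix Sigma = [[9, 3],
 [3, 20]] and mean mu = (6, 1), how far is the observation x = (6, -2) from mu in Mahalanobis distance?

Step 1 — centre the observation: (x - mu) = (0, -3).

Step 2 — invert Sigma. det(Sigma) = 9·20 - (3)² = 171.
  Sigma^{-1} = (1/det) · [[d, -b], [-b, a]] = [[0.117, -0.0175],
 [-0.0175, 0.0526]].

Step 3 — form the quadratic (x - mu)^T · Sigma^{-1} · (x - mu):
  Sigma^{-1} · (x - mu) = (0.0526, -0.1579).
  (x - mu)^T · [Sigma^{-1} · (x - mu)] = (0)·(0.0526) + (-3)·(-0.1579) = 0.4737.

Step 4 — take square root: d = √(0.4737) ≈ 0.6882.

d(x, mu) = √(0.4737) ≈ 0.6882


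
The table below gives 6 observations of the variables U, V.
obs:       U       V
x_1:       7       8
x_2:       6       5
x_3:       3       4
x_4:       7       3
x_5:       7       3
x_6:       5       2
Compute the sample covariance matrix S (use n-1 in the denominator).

Step 1 — column means:
  mean(U) = (7 + 6 + 3 + 7 + 7 + 5) / 6 = 35/6 = 5.8333
  mean(V) = (8 + 5 + 4 + 3 + 3 + 2) / 6 = 25/6 = 4.1667

Step 2 — sample covariance S[i,j] = (1/(n-1)) · Σ_k (x_{k,i} - mean_i) · (x_{k,j} - mean_j), with n-1 = 5.
  S[U,U] = ((1.1667)·(1.1667) + (0.1667)·(0.1667) + (-2.8333)·(-2.8333) + (1.1667)·(1.1667) + (1.1667)·(1.1667) + (-0.8333)·(-0.8333)) / 5 = 12.8333/5 = 2.5667
  S[U,V] = ((1.1667)·(3.8333) + (0.1667)·(0.8333) + (-2.8333)·(-0.1667) + (1.1667)·(-1.1667) + (1.1667)·(-1.1667) + (-0.8333)·(-2.1667)) / 5 = 4.1667/5 = 0.8333
  S[V,V] = ((3.8333)·(3.8333) + (0.8333)·(0.8333) + (-0.1667)·(-0.1667) + (-1.1667)·(-1.1667) + (-1.1667)·(-1.1667) + (-2.1667)·(-2.1667)) / 5 = 22.8333/5 = 4.5667

S is symmetric (S[j,i] = S[i,j]). Assembling:

S = [[2.5667, 0.8333],
 [0.8333, 4.5667]]


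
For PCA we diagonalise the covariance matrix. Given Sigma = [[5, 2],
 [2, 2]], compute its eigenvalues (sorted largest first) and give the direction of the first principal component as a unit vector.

Step 1 — characteristic polynomial of 2×2 Sigma:
  det(Sigma - λI) = λ² - trace · λ + det = 0.
  trace = 5 + 2 = 7, det = 5·2 - (2)² = 6.
Step 2 — discriminant:
  Δ = trace² - 4·det = 49 - 24 = 25.
Step 3 — eigenvalues:
  λ = (trace ± √Δ)/2 = (7 ± 5)/2,
  λ_1 = 6,  λ_2 = 1.

Step 4 — unit eigenvector for λ_1: solve (Sigma - λ_1 I)v = 0. First row:
  (5 - 6)·v_x + (2)·v_y = 0, i.e. (-1)·v_x + (2)·v_y = 0,
  so v ∝ (b, λ_1 - a) = (2, 1) = u.
  ||u|| = √((2)² + (1)²) = √(5) ≈ 2.2361,
  v_1 = u/||u|| ≈ (0.8944, 0.4472) (||v_1|| = 1).

λ_1 = 6,  λ_2 = 1;  v_1 ≈ (0.8944, 0.4472)


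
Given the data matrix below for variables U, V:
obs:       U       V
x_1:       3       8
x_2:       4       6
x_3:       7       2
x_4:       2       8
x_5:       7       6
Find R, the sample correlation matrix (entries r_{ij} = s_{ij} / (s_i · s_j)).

Step 1 — column means:
  mean(U) = (3 + 4 + 7 + 2 + 7) / 5 = 23/5 = 4.6
  mean(V) = (8 + 6 + 2 + 8 + 6) / 5 = 30/5 = 6

Step 2 — sample variances and covariances s[i,j] = (1/(n-1)) · Σ_k (x_{k,i} - mean_i) · (x_{k,j} - mean_j), with n-1 = 4:
  s[U,U] = ((-1.6)·(-1.6) + (-0.6)·(-0.6) + (2.4)·(2.4) + (-2.6)·(-2.6) + (2.4)·(2.4)) / 4 = 21.2/4 = 5.3
  s[U,V] = ((-1.6)·(2) + (-0.6)·(0) + (2.4)·(-4) + (-2.6)·(2) + (2.4)·(0)) / 4 = -18/4 = -4.5
  s[V,V] = ((2)·(2) + (0)·(0) + (-4)·(-4) + (2)·(2) + (0)·(0)) / 4 = 24/4 = 6
  Sample standard deviations s_i = √(s[i,i]):
  s(U) = √(5.3) = 2.3022
  s(V) = √(6) = 2.4495

Step 3 — r_{ij} = s_{ij} / (s_i · s_j):
  r[U,U] = 1 (diagonal).
  r[U,V] = -4.5 / (2.3022 · 2.4495) = -4.5 / 5.6391 = -0.798
  r[V,V] = 1 (diagonal).

R is symmetric with unit diagonal. Assembling:

R = [[1, -0.798],
 [-0.798, 1]]


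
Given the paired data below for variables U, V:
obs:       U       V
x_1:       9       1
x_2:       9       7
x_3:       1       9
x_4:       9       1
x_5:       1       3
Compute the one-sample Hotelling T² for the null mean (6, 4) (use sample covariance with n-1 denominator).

Step 1 — sample mean vector:
  mean(U) = (9 + 9 + 1 + 9 + 1) / 5 = 29/5 = 5.8
  mean(V) = (1 + 7 + 9 + 1 + 3) / 5 = 21/5 = 4.2
  x̄ = (5.8, 4.2),  deviation x̄ - mu_0 = (5.8, 4.2) - (6, 4) = (-0.2, 0.2).

Step 2 — sample covariance matrix, S[i,j] = (1/(n-1)) · Σ_k (x_{k,i} - mean_i) · (x_{k,j} - mean_j), divisor n-1 = 4:
  S[U,U] = ((3.2)·(3.2) + (3.2)·(3.2) + (-4.8)·(-4.8) + (3.2)·(3.2) + (-4.8)·(-4.8)) / 4 = 76.8/4 = 19.2
  S[U,V] = ((3.2)·(-3.2) + (3.2)·(2.8) + (-4.8)·(4.8) + (3.2)·(-3.2) + (-4.8)·(-1.2)) / 4 = -28.8/4 = -7.2
  S[V,V] = ((-3.2)·(-3.2) + (2.8)·(2.8) + (4.8)·(4.8) + (-3.2)·(-3.2) + (-1.2)·(-1.2)) / 4 = 52.8/4 = 13.2
  S = [[19.2, -7.2],
 [-7.2, 13.2]].

Step 3 — invert S. det(S) = 19.2·13.2 - (-7.2)² = 201.6.
  S^{-1} = (1/det) · [[d, -b], [-b, a]] = [[0.0655, 0.0357],
 [0.0357, 0.0952]].

Step 4 — quadratic form (x̄ - mu_0)^T · S^{-1} · (x̄ - mu_0):
  S^{-1} · (x̄ - mu_0) = (-0.006, 0.0119),
  (x̄ - mu_0)^T · [...] = (-0.2)·(-0.006) + (0.2)·(0.0119) = 0.0036.

Step 5 — scale by n: T² = 5 · 0.0036 = 0.0179.

T² ≈ 0.0179


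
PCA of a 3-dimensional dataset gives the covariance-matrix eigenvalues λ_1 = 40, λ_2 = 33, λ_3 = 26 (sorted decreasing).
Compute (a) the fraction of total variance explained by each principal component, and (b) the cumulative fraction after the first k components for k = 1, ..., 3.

Step 1 — total variance = trace(Sigma) = Σ λ_i = 40 + 33 + 26 = 99.

Step 2 — fraction explained by component i = λ_i / Σ λ:
  PC1: 40/99 = 0.404
  PC2: 33/99 = 0.3333
  PC3: 26/99 = 0.2626

Step 3 — cumulative fraction after k components = (λ_1 + ... + λ_k) / Σ λ:
  k = 1: 40/99 = 0.404
  k = 2: (40 + 33)/99 = 73/99 = 0.7374
  k = 3: (40 + 33 + 26)/99 = 99/99 = 1

Summary (fraction, with percent):

explained: PC1 0.404 (40.4%), PC2 0.3333 (33.33%), PC3 0.2626 (26.26%);  cumulative: 0.404, 0.7374, 1


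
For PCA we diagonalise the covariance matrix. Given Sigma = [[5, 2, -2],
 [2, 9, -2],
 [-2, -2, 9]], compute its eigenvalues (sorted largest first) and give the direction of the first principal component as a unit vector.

Step 1 — characteristic polynomial p(λ) = det(λI - Sigma) = λ³ - tr·λ² + c_1·λ - det, where tr = trace, c_1 = sum of the principal 2×2 minors, det = det(Sigma):
  tr = 5 + 9 + 9 = 23,
  c_1 = (5·9 - (2)²) + (5·9 - (-2)²) + (9·9 - (-2)²) = 41 + 41 + 77 = 159,
  det = 5·(9·9 - (-2)²) - (2)·((2)·9 - (-2)·(-2)) + (-2)·((2)·(-2) - 9·(-2)) = 5·(77) - (2)·(14) + (-2)·(14) = 329.
  So p(λ) = λ³ - 23λ² + 159λ - 329.
Step 2 — look for an integer root (rational root theorem: any rational root is an integer divisor of 329). Testing λ = 7:
  p(7) = 343 - 1127 + 1113 - 329 = 0  ✓
  Dividing out (λ - 7): p(λ) = (λ - 7)(λ² - 16λ + 47).
Step 3 — remaining eigenvalues from the quadratic λ² - 16λ + 47 = 0:
  Δ = 16² - 4·47 = 256 - 188 = 68,  λ = (16 ± √68)/2 = (16 ± 8.2462)/2 ≈ 12.1231 or 3.8769.
  Sorted: λ_1 = 12.1231,  λ_2 = 7,  λ_3 = 3.8769  (check: sum = 23 = tr ✓).

Step 4 — unit eigenvector for λ_1 ≈ 12.1231: v spans the null space of (Sigma - λ_1 I), whose rows are
  r_1 = (-7.1231, 2, -2),  r_2 = (2, -3.1231, -2),  r_3 = (-2, -2, -3.1231).
  v is orthogonal to every row, so take v ∝ r_1 × r_2 = ((2)·(-2) - (-2)·(-3.1231), (-2)·(2) - (-7.1231)·(-2), (-7.1231)·(-3.1231) - (2)·(2)) ≈ (-10.2462, -18.2462, 18.2462).
  Rescale (multiply by -1 so the first nonzero entry is positive): u = (10.2462, 18.2462, -18.2462).
  ||u|| = √((10.2462)² + (18.2462)² + (-18.2462)²) = √(770.8333) ≈ 27.7639,  v_1 = u/||u|| ≈ (0.369, 0.6572, -0.6572) (||v_1|| = 1).

λ_1 = 12.1231,  λ_2 = 7,  λ_3 = 3.8769;  v_1 ≈ (0.369, 0.6572, -0.6572)
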